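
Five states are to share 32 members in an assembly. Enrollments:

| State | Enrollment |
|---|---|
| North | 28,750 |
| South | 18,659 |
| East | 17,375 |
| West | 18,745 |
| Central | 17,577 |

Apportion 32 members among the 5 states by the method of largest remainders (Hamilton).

The standard divisor is 101106/32 ≈ 3159.562.
Standard quotas: North 9.0994, South 5.9056, East 5.4992, West 5.9328, Central 5.5631.
Lower quotas: North 9, South 5, East 5, West 5, Central 5 (sum 29, leaving 3 seats).
Remainders in descending order: West 0.9328, South 0.9056, Central 0.5631, East 0.4992, North 0.0994.
The surplus seats go to West, South, Central.

North 9, South 6, East 5, West 6, Central 6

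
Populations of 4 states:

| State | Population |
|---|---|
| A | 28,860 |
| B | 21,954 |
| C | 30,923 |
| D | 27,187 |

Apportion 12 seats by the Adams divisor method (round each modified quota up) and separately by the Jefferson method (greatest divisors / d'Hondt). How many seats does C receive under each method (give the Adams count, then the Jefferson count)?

3 and 4

Adams: A 3, B 3, C 3, D 3.
Jefferson: A 3, B 2, C 4, D 3.
C gets 3 under Adams and 4 under Jefferson.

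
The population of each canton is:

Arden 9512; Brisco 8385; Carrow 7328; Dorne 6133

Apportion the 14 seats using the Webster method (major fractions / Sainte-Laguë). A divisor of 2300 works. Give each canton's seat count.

Arden 4, Brisco 4, Carrow 3, Dorne 3

With modified divisor 2300: modified quotas Arden 4.136, Brisco 3.646, Carrow 3.186, Dorne 2.667.
Rounding to the nearest integer: Arden 4, Brisco 4, Carrow 3, Dorne 3 (total 14).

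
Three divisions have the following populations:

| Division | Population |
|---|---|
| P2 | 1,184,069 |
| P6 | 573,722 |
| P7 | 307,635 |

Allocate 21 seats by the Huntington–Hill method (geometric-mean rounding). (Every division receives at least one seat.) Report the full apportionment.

P2=12, P6=6, P7=3

With divisor 98931: modified quotas P2 11.969, P6 5.799, P7 3.110.
Geometric-mean thresholds: P2 √(11·12)=11.489, P6 √(5·6)=5.477, P7 √(3·4)=3.464.
Each quota rounded against its threshold gives P2 12, P6 6, P7 3 (total 21).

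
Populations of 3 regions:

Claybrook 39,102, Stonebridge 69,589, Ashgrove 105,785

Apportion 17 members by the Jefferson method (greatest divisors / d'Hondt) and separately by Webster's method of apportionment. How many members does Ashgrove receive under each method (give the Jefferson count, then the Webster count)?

9 and 8

Jefferson: Claybrook 3, Stonebridge 5, Ashgrove 9.
Webster: Claybrook 3, Stonebridge 6, Ashgrove 8.
Ashgrove gets 9 under Jefferson and 8 under Webster.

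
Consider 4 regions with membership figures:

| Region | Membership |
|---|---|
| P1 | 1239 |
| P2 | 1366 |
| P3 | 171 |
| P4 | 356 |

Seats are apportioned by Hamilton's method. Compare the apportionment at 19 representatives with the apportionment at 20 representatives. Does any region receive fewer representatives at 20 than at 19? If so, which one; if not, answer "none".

none

At 19 seats: P1 8, P2 8, P3 1, P4 2.
At 20 seats: P1 8, P2 9, P3 1, P4 2.
No region's allocation decreased.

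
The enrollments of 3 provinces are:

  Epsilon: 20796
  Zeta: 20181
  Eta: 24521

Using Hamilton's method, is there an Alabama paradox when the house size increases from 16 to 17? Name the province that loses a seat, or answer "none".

none

At 16 seats: Epsilon 5, Zeta 5, Eta 6.
At 17 seats: Epsilon 6, Zeta 5, Eta 6.
No province's allocation decreased.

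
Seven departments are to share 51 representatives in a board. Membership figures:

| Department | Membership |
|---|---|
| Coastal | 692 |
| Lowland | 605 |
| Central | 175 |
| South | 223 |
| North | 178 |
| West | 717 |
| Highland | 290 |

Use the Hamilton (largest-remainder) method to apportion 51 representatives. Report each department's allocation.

The standard divisor is 2880/51 ≈ 56.471.
Standard quotas: Coastal 12.254, Lowland 10.714, Central 3.099, South 3.949, North 3.152, West 12.697, Highland 5.135.
Lower quotas: Coastal 12, Lowland 10, Central 3, South 3, North 3, West 12, Highland 5 (sum 48, leaving 3 seats).
Remainders in descending order: South 0.949, Lowland 0.714, West 0.697, Coastal 0.254, North 0.152, Highland 0.135, Central 0.099.
Largest remainders: South, Lowland, West receive the extra seats.

Coastal: 12; Lowland: 11; Central: 3; South: 4; North: 3; West: 13; Highland: 5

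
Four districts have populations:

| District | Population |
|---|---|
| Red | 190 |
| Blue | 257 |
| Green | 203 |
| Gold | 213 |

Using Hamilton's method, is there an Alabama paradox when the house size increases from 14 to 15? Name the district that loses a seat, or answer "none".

At 14 seats: Red 3, Blue 4, Green 3, Gold 4.
At 15 seats: Red 3, Blue 4, Green 4, Gold 4.
No district's allocation decreased.

none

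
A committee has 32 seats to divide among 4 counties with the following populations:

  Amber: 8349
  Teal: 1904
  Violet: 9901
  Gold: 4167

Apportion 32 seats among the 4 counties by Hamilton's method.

Amber: 11, Teal: 3, Violet: 13, Gold: 5

Total 24321; standard divisor 24321/32 ≈ 760.031.
Standard quotas: Amber 10.9851, Teal 2.5052, Violet 13.0271, Gold 5.4827.
Lower quotas: Amber 10, Teal 2, Violet 13, Gold 5 (sum 30, leaving 2 seats).
Remainders in descending order: Amber 0.9851, Teal 0.5052, Gold 0.4827, Violet 0.0271.
Largest remainders: Amber, Teal receive the extra seats.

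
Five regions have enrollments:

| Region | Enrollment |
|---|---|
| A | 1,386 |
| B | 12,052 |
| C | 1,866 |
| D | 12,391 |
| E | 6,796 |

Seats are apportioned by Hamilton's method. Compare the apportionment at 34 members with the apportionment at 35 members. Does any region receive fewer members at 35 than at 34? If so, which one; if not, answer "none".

none

At 34 seats: A 1, B 12, C 2, D 12, E 7.
At 35 seats: A 1, B 12, C 2, D 13, E 7.
No region's allocation decreased.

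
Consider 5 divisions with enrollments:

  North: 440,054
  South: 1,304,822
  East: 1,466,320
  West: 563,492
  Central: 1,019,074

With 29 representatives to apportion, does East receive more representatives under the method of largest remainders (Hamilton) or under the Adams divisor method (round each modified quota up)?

Hamilton

Hamilton: North 3, South 8, East 9, West 3, Central 6.
Adams: North 3, South 8, East 8, West 4, Central 6.
East gets 9 under Hamilton and 8 under Adams.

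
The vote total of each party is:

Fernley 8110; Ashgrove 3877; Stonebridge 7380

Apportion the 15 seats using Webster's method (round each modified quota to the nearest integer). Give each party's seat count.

Standard divisor 19367/15 ≈ 1291.133; standard quotas: Fernley 6.281, Ashgrove 3.003, Stonebridge 5.716.
Rounding to the nearest integer gives Fernley 6, Ashgrove 3, Stonebridge 6 — total 15, matching the house size, so no adjustment is needed.

Fernley 6, Ashgrove 3, Stonebridge 6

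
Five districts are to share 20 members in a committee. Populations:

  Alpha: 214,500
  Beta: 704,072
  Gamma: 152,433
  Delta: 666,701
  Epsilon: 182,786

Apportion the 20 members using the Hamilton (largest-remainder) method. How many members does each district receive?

Alpha=2, Beta=7, Gamma=2, Delta=7, Epsilon=2

The standard divisor is 1920492/20 ≈ 96024.6.
Standard quotas: Alpha 2.2338, Beta 7.3322, Gamma 1.5874, Delta 6.9430, Epsilon 1.9035.
Lower quotas: Alpha 2, Beta 7, Gamma 1, Delta 6, Epsilon 1 (sum 17, leaving 3 seats).
Remainders in descending order: Delta 0.9430, Epsilon 0.9035, Gamma 0.5874, Beta 0.3322, Alpha 0.2338.
The surplus seats go to Delta, Epsilon, Gamma.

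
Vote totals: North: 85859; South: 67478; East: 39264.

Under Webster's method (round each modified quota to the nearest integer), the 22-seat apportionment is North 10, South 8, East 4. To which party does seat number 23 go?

East

Priority for the next seat is population ÷ (current seats + 0.5).
Priorities: North 8177.048, South 7938.588, East 8725.333.
Highest priority: East.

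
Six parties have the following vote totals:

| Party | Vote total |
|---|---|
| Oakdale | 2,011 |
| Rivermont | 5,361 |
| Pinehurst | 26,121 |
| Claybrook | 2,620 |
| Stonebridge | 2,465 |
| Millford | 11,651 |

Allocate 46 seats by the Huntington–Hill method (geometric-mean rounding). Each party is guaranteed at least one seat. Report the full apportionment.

With divisor 1090: modified quotas Oakdale 1.845, Rivermont 4.918, Pinehurst 23.964, Claybrook 2.404, Stonebridge 2.261, Millford 10.689.
Geometric-mean thresholds: Oakdale √(1·2)=1.414, Rivermont √(4·5)=4.472, Pinehurst √(23·24)=23.495, Claybrook √(2·3)=2.449, Stonebridge √(2·3)=2.449, Millford √(10·11)=10.488.
Each quota rounded against its threshold gives Oakdale 2, Rivermont 5, Pinehurst 24, Claybrook 2, Stonebridge 2, Millford 11 (total 46).

Oakdale=2, Rivermont=5, Pinehurst=24, Claybrook=2, Stonebridge=2, Millford=11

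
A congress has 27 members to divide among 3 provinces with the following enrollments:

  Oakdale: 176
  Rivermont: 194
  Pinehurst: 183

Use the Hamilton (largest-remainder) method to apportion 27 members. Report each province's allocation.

Oakdale 9; Rivermont 9; Pinehurst 9

Total 553; standard divisor 553/27 ≈ 20.481.
Standard quotas: Oakdale 8.593, Rivermont 9.472, Pinehurst 8.935.
Lower quotas: Oakdale 8, Rivermont 9, Pinehurst 8 (sum 25, leaving 2 seats).
Remainders in descending order: Pinehurst 0.935, Oakdale 0.593, Rivermont 0.472.
Largest remainders: Pinehurst, Oakdale receive the extra seats.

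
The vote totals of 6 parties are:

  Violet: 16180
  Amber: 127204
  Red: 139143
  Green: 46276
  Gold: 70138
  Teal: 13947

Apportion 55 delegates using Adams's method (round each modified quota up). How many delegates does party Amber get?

17

Standard divisor 412888/55 ≈ 7507.055; standard quotas: Violet 2.155, Amber 16.945, Red 18.535, Green 6.164, Gold 9.343, Teal 1.858.
Rounding up gives 3, 17, 19, 7, 10, 2 = 58 seats, so the divisor must be adjusted.
With modified divisor 7900: modified quotas Violet 2.048, Amber 16.102, Red 17.613, Green 5.858, Gold 8.878, Teal 1.765.
Rounding up: Violet 3, Amber 17, Red 18, Green 6, Gold 9, Teal 2 (total 55).
Amber receives 17.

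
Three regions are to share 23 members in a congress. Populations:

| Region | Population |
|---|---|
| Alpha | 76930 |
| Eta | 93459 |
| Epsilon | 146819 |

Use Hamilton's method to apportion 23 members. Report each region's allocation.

The standard divisor is 317208/23 ≈ 13791.652.
Standard quotas: Alpha 5.5780, Eta 6.7765, Epsilon 10.6455.
Lower quotas: Alpha 5, Eta 6, Epsilon 10 (sum 21, leaving 2 seats).
Remainders in descending order: Eta 0.7765, Epsilon 0.6455, Alpha 0.5780.
The surplus seats go to Eta, Epsilon.

Alpha: 5; Eta: 7; Epsilon: 11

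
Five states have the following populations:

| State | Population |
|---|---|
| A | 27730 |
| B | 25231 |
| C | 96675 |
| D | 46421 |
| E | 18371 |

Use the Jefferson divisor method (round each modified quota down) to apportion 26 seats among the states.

A 3, B 3, C 12, D 6, E 2

Standard divisor 214428/26 ≈ 8247.231; standard quotas: A 3.362, B 3.059, C 11.722, D 5.629, E 2.228.
Rounding down gives 3, 3, 11, 5, 2 = 24 seats, so the divisor must be adjusted.
With modified divisor 7600: modified quotas A 3.649, B 3.320, C 12.720, D 6.108, E 2.417.
Rounding down: A 3, B 3, C 12, D 6, E 2 (total 26).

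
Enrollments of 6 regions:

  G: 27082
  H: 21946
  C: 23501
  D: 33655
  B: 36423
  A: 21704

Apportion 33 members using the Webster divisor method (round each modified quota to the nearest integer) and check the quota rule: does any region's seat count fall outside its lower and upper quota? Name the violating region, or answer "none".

none

Standard quotas: G 5.439, H 4.408, C 4.720, D 6.759, B 7.315, A 4.359.
Webster allocation: G 6, H 4, C 5, D 7, B 7, A 4.
Every allocation lies between the lower and upper quota.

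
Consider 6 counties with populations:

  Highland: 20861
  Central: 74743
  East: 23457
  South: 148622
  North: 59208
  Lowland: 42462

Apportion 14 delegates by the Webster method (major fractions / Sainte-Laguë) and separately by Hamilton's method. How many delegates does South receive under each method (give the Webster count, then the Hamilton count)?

5 and 6

Webster: Highland 1, Central 3, East 1, South 5, North 2, Lowland 2.
Hamilton: Highland 1, Central 3, East 1, South 6, North 2, Lowland 1.
South gets 5 under Webster and 6 under Hamilton.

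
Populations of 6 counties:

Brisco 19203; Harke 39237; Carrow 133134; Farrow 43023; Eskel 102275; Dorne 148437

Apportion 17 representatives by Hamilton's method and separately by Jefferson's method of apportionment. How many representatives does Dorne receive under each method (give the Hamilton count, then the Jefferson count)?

5 and 6

Hamilton: Brisco 1, Harke 1, Carrow 5, Farrow 1, Eskel 4, Dorne 5.
Jefferson: Brisco 0, Harke 1, Carrow 5, Farrow 1, Eskel 4, Dorne 6.
Dorne gets 5 under Hamilton and 6 under Jefferson.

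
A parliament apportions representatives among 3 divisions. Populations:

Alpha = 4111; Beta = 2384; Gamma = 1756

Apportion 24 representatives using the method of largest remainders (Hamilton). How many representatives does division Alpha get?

12

The standard divisor is 8251/24 ≈ 343.792.
Standard quotas: Alpha 11.958, Beta 6.934, Gamma 5.108.
Lower quotas: Alpha 11, Beta 6, Gamma 5 (sum 22, leaving 2 seats).
Remainders in descending order: Alpha 0.958, Beta 0.934, Gamma 0.108.
Largest remainders: Alpha, Beta receive the extra seats.
Alpha receives 12.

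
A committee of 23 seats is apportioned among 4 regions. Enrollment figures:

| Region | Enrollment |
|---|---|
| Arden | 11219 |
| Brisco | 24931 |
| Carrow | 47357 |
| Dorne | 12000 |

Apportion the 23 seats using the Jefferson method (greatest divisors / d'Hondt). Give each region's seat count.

Arden 2, Brisco 6, Carrow 12, Dorne 3

Standard divisor 95507/23 ≈ 4152.478; standard quotas: Arden 2.702, Brisco 6.004, Carrow 11.405, Dorne 2.890.
Rounding down gives 2, 6, 11, 2 = 21 seats, so the divisor must be adjusted.
With modified divisor 3800: modified quotas Arden 2.952, Brisco 6.561, Carrow 12.462, Dorne 3.158.
Rounding down: Arden 2, Brisco 6, Carrow 12, Dorne 3 (total 23).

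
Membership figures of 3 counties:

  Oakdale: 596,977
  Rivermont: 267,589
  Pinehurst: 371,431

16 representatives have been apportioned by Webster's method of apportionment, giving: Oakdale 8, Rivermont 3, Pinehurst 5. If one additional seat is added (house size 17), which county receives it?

Rivermont

Priority for the next seat is population ÷ (current seats + 0.5).
Priorities: Oakdale 70232.588, Rivermont 76454.000, Pinehurst 67532.909.
Highest priority: Rivermont.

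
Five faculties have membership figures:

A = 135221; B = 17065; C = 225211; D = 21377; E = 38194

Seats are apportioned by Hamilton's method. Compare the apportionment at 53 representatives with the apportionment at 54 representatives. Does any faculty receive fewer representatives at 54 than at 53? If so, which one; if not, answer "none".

D

At 53 seats: A 16, B 2, C 27, D 3, E 5.
At 54 seats: A 17, B 2, C 28, D 2, E 5.
D drops from 3 to 2.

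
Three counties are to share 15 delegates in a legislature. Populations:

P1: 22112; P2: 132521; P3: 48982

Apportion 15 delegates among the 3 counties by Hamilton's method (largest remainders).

P1=2, P2=10, P3=3

Total 203615; standard divisor 203615/15 ≈ 13574.333.
Standard quotas: P1 1.6290, P2 9.7626, P3 3.6084.
Lower quotas: P1 1, P2 9, P3 3 (sum 13, leaving 2 seats).
Remainders in descending order: P2 0.7626, P1 0.6290, P3 0.6084.
The surplus seats go to P2, P1.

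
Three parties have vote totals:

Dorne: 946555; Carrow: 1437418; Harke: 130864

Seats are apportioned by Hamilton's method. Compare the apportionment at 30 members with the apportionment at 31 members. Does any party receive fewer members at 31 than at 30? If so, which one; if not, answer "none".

Harke

At 30 seats: Dorne 11, Carrow 17, Harke 2.
At 31 seats: Dorne 12, Carrow 18, Harke 1.
Harke drops from 2 to 1.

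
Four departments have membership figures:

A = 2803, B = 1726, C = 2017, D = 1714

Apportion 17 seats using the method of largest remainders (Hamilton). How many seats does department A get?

Total 8260; standard divisor 8260/17 ≈ 485.882.
Standard quotas: A 5.769, B 3.552, C 4.151, D 3.528.
Lower quotas: A 5, B 3, C 4, D 3 (sum 15, leaving 2 seats).
Remainders in descending order: A 0.769, B 0.552, D 0.528, C 0.151.
The surplus seats go to A, B.
A receives 6.

6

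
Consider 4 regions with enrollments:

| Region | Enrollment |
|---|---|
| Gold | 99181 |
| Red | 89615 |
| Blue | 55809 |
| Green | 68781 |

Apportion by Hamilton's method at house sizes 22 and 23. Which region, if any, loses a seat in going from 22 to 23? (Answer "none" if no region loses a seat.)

none

At 22 seats: Gold 7, Red 6, Blue 4, Green 5.
At 23 seats: Gold 7, Red 7, Blue 4, Green 5.
No region's allocation decreased.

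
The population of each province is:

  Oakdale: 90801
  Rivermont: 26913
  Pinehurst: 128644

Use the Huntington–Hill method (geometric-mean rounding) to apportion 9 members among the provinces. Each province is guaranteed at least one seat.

With divisor 27489: modified quotas Oakdale 3.303, Rivermont 0.979, Pinehurst 4.680.
Geometric-mean thresholds: Oakdale √(3·4)=3.464, Rivermont (min 1), Pinehurst √(4·5)=4.472.
Each quota rounded against its threshold gives Oakdale 3, Rivermont 1, Pinehurst 5 (total 9).

Oakdale=3, Rivermont=1, Pinehurst=5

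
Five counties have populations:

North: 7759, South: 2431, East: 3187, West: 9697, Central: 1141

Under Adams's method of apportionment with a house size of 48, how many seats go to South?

Standard divisor 24215/48 ≈ 504.479; standard quotas: North 15.380, South 4.819, East 6.317, West 19.222, Central 2.262.
Rounding up gives 16, 5, 7, 20, 3 = 51 seats, so the divisor must be adjusted.
With modified divisor 535: modified quotas North 14.503, South 4.544, East 5.957, West 18.125, Central 2.133.
Rounding up: North 15, South 5, East 6, West 19, Central 3 (total 48).
South receives 5.

5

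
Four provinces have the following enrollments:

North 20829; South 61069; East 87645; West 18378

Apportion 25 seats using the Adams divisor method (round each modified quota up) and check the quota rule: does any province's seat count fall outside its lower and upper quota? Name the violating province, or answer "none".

Standard quotas: North 2.771, South 8.124, East 11.660, West 2.445.
Adams allocation: North 3, South 8, East 11, West 3.
Every allocation lies between the lower and upper quota.

none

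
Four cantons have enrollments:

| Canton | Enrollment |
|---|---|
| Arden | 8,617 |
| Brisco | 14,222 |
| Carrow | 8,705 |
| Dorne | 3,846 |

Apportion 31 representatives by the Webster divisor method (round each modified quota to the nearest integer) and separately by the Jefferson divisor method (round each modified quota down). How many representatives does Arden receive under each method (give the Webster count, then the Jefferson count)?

8 and 7

Webster: Arden 8, Brisco 12, Carrow 8, Dorne 3.
Jefferson: Arden 7, Brisco 13, Carrow 8, Dorne 3.
Arden gets 8 under Webster and 7 under Jefferson.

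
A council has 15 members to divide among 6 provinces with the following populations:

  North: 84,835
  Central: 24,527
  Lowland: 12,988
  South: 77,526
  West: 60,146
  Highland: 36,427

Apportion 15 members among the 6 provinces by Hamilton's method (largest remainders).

North: 4, Central: 1, Lowland: 1, South: 4, West: 3, Highland: 2

Standard divisor: 296449 ÷ 15 ≈ 19763.267.
Standard quotas: North 4.2926, Central 1.2410, Lowland 0.6572, South 3.9227, West 3.0433, Highland 1.8432.
Lower quotas: North 4, Central 1, Lowland 0, South 3, West 3, Highland 1 (sum 12, leaving 3 seats).
Remainders in descending order: South 0.9227, Highland 0.8432, Lowland 0.6572, North 0.2926, Central 0.2410, West 0.0433.
Largest remainders: South, Highland, Lowland receive the extra seats.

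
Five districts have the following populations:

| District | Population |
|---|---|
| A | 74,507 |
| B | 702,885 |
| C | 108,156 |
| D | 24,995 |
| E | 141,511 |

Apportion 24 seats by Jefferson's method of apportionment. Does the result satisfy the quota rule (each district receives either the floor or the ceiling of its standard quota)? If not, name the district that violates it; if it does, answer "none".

Standard quotas: A 1.700, B 16.035, C 2.467, D 0.570, E 3.228.
Jefferson allocation: A 1, B 18, C 2, D 0, E 3.
B has quota 16.035 (lower 16, upper 17) but receives 18 — outside the quota interval.

B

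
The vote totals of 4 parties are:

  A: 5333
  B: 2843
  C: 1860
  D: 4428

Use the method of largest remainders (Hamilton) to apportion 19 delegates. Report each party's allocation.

Standard divisor: 14464 ÷ 19 ≈ 761.263.
Standard quotas: A 7.0055, B 3.7346, C 2.4433, D 5.8166.
Lower quotas: A 7, B 3, C 2, D 5 (sum 17, leaving 2 seats).
Remainders in descending order: D 0.8166, B 0.7346, C 0.4433, A 0.0055.
The surplus seats go to D, B.

A: 7, B: 4, C: 2, D: 6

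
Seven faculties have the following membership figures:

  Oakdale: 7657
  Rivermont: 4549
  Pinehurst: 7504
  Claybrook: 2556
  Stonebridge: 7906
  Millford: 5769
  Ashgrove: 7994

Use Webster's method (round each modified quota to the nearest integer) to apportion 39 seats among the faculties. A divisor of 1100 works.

Oakdale=7; Rivermont=4; Pinehurst=7; Claybrook=2; Stonebridge=7; Millford=5; Ashgrove=7

With modified divisor 1100: modified quotas Oakdale 6.961, Rivermont 4.135, Pinehurst 6.822, Claybrook 2.324, Stonebridge 7.187, Millford 5.245, Ashgrove 7.267.
Rounding to the nearest integer: Oakdale 7, Rivermont 4, Pinehurst 7, Claybrook 2, Stonebridge 7, Millford 5, Ashgrove 7 (total 39).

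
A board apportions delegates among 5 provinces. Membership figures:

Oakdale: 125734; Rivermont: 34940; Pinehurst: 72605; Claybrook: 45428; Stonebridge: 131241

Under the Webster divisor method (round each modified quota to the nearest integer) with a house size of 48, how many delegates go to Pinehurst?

9

Standard divisor 409948/48 ≈ 8540.583; standard quotas: Oakdale 14.722, Rivermont 4.091, Pinehurst 8.501, Claybrook 5.319, Stonebridge 15.367.
Rounding to the nearest integer gives Oakdale 15, Rivermont 4, Pinehurst 9, Claybrook 5, Stonebridge 15 — total 48, matching the house size, so no adjustment is needed.
Pinehurst receives 9.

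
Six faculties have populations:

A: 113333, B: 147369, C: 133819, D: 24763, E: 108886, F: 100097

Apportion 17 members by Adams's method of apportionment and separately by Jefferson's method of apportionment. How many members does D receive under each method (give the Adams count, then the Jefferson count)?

Adams: A 3, B 4, C 3, D 1, E 3, F 3.
Jefferson: A 3, B 4, C 4, D 0, E 3, F 3.
D gets 1 under Adams and 0 under Jefferson.

1 and 0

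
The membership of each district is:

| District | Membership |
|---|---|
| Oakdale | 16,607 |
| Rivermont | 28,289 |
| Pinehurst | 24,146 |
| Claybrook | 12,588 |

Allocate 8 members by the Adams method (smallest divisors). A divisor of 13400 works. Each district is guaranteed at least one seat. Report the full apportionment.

With modified divisor 13400: modified quotas Oakdale 1.239, Rivermont 2.111, Pinehurst 1.802, Claybrook 0.939.
Rounding up: Oakdale 2, Rivermont 3, Pinehurst 2, Claybrook 1 (total 8).

Oakdale=2, Rivermont=3, Pinehurst=2, Claybrook=1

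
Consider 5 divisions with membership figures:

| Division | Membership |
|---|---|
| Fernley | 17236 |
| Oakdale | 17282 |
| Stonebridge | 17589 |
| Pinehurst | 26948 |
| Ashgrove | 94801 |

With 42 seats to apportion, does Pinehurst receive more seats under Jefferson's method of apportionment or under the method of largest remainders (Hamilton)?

Jefferson: Fernley 4, Oakdale 4, Stonebridge 4, Pinehurst 6, Ashgrove 24.
Hamilton: Fernley 4, Oakdale 4, Stonebridge 4, Pinehurst 7, Ashgrove 23.
Pinehurst gets 6 under Jefferson and 7 under Hamilton.

Hamilton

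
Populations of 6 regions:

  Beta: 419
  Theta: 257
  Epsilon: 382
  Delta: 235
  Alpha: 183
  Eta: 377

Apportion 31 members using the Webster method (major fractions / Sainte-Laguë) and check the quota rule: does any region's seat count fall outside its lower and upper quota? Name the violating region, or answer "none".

Standard quotas: Beta 7.010, Theta 4.300, Epsilon 6.391, Delta 3.931, Alpha 3.062, Eta 6.307.
Webster allocation: Beta 7, Theta 4, Epsilon 7, Delta 4, Alpha 3, Eta 6.
Every allocation lies between the lower and upper quota.

none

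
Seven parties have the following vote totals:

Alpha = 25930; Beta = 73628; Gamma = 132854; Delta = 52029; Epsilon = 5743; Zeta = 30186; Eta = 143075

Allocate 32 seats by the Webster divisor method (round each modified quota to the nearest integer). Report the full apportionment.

Alpha 2, Beta 5, Gamma 9, Delta 4, Epsilon 0, Zeta 2, Eta 10

Standard divisor 463445/32 ≈ 14482.656; standard quotas: Alpha 1.790, Beta 5.084, Gamma 9.173, Delta 3.593, Epsilon 0.397, Zeta 2.084, Eta 9.879.
Rounding to the nearest integer gives Alpha 2, Beta 5, Gamma 9, Delta 4, Epsilon 0, Zeta 2, Eta 10 — total 32, matching the house size, so no adjustment is needed.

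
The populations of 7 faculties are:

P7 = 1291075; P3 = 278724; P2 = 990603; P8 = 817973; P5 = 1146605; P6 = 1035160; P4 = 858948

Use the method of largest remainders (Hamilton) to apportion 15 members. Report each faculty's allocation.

P7=3; P3=1; P2=2; P8=2; P5=3; P6=2; P4=2

Standard divisor: 6419088 ÷ 15 ≈ 427939.2.
Standard quotas: P7 3.0170, P3 0.6513, P2 2.3148, P8 1.9114, P5 2.6794, P6 2.4189, P4 2.0072.
Lower quotas: P7 3, P3 0, P2 2, P8 1, P5 2, P6 2, P4 2 (sum 12, leaving 3 seats).
Remainders in descending order: P8 0.9114, P5 0.6794, P3 0.6513, P6 0.4189, P2 0.3148, P7 0.0170, P4 0.0072.
The surplus seats go to P8, P5, P3.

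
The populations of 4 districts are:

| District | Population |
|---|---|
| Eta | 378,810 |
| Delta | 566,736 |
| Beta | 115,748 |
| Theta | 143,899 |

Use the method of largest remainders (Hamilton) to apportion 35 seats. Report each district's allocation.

Eta: 11; Delta: 17; Beta: 3; Theta: 4

Total 1205193; standard divisor 1205193/35 ≈ 34434.086.
Standard quotas: Eta 11.0010, Delta 16.4586, Beta 3.3614, Theta 4.1790.
Lower quotas: Eta 11, Delta 16, Beta 3, Theta 4 (sum 34, leaving 1 seat).
Remainders in descending order: Delta 0.4586, Beta 0.3614, Theta 0.1790, Eta 0.0010.
The surplus seat goes to Delta.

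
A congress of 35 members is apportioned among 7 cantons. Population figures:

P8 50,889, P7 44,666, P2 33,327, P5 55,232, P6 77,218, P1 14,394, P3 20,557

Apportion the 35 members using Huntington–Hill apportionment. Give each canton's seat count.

P8: 6, P7: 5, P2: 4, P5: 7, P6: 9, P1: 2, P3: 2

With divisor 8457: modified quotas P8 6.017, P7 5.282, P2 3.941, P5 6.531, P6 9.131, P1 1.702, P3 2.431.
Geometric-mean thresholds: P8 √(6·7)=6.481, P7 √(5·6)=5.477, P2 √(3·4)=3.464, P5 √(6·7)=6.481, P6 √(9·10)=9.487, P1 √(1·2)=1.414, P3 √(2·3)=2.449.
Each quota rounded against its threshold gives P8 6, P7 5, P2 4, P5 7, P6 9, P1 2, P3 2 (total 35).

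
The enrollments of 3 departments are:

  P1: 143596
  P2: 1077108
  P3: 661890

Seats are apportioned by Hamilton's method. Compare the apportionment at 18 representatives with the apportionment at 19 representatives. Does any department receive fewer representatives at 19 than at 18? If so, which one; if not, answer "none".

P1

At 18 seats: P1 2, P2 10, P3 6.
At 19 seats: P1 1, P2 11, P3 7.
P1 drops from 2 to 1.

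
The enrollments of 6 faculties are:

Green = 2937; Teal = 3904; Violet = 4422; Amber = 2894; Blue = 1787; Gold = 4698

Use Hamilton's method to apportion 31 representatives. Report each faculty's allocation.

The standard divisor is 20642/31 ≈ 665.871.
Standard quotas: Green 4.411, Teal 5.863, Violet 6.641, Amber 4.346, Blue 2.684, Gold 7.055.
Lower quotas: Green 4, Teal 5, Violet 6, Amber 4, Blue 2, Gold 7 (sum 28, leaving 3 seats).
Remainders in descending order: Teal 0.863, Blue 0.684, Violet 0.641, Green 0.411, Amber 0.346, Gold 0.055.
Largest remainders: Teal, Blue, Violet receive the extra seats.

Green 4; Teal 6; Violet 7; Amber 4; Blue 3; Gold 7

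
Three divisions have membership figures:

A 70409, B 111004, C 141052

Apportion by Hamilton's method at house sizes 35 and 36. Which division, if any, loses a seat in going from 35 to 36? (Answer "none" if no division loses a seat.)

At 35 seats: A 8, B 12, C 15.
At 36 seats: A 8, B 12, C 16.
No division's allocation decreased.

none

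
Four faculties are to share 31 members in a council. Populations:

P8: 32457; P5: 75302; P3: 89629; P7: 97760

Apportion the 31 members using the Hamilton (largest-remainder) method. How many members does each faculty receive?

Standard divisor: 295148 ÷ 31 ≈ 9520.903.
Standard quotas: P8 3.4090, P5 7.9091, P3 9.4139, P7 10.2679.
Lower quotas: P8 3, P5 7, P3 9, P7 10 (sum 29, leaving 2 seats).
Remainders in descending order: P5 0.9091, P3 0.4139, P8 0.4090, P7 0.2679.
The surplus seats go to P5, P3.

P8=3, P5=8, P3=10, P7=10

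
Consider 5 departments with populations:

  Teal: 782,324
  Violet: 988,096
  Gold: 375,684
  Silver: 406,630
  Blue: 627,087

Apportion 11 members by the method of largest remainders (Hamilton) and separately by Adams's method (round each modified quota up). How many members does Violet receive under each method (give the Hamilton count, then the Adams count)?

4 and 3

Hamilton: Teal 3, Violet 4, Gold 1, Silver 1, Blue 2.
Adams: Teal 3, Violet 3, Gold 1, Silver 2, Blue 2.
Violet gets 4 under Hamilton and 3 under Adams.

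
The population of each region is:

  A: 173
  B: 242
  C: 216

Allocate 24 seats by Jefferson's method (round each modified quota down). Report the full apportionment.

A: 7, B: 9, C: 8

Standard divisor 631/24 ≈ 26.292; standard quotas: A 6.580, B 9.204, C 8.216.
Rounding down gives 6, 9, 8 = 23 seats, so the divisor must be adjusted.
With modified divisor 24.5: modified quotas A 7.061, B 9.878, C 8.816.
Rounding down: A 7, B 9, C 8 (total 24).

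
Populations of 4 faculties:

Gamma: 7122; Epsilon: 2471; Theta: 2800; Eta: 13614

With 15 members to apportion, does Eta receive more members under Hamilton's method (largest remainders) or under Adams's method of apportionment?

Hamilton: Gamma 4, Epsilon 1, Theta 2, Eta 8.
Adams: Gamma 4, Epsilon 2, Theta 2, Eta 7.
Eta gets 8 under Hamilton and 7 under Adams.

Hamilton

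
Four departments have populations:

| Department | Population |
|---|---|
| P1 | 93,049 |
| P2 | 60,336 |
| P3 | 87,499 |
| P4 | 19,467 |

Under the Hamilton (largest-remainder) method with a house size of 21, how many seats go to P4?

Standard divisor: 260351 ÷ 21 ≈ 12397.667.
Standard quotas: P1 7.5054, P2 4.8667, P3 7.0577, P4 1.5702.
Lower quotas: P1 7, P2 4, P3 7, P4 1 (sum 19, leaving 2 seats).
Remainders in descending order: P2 0.8667, P4 0.5702, P1 0.5054, P3 0.0577.
The surplus seats go to P2, P4.
P4 receives 2.

2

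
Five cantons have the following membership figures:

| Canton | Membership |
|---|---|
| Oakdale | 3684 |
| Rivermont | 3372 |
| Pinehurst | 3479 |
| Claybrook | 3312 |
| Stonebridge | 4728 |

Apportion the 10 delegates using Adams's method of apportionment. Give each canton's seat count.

Standard divisor 18575/10 ≈ 1857.5; standard quotas: Oakdale 1.983, Rivermont 1.815, Pinehurst 1.873, Claybrook 1.783, Stonebridge 2.545.
Rounding up gives 2, 2, 2, 2, 3 = 11 seats, so the divisor must be adjusted.
With modified divisor 2800: modified quotas Oakdale 1.316, Rivermont 1.204, Pinehurst 1.242, Claybrook 1.183, Stonebridge 1.689.
Rounding up: Oakdale 2, Rivermont 2, Pinehurst 2, Claybrook 2, Stonebridge 2 (total 10).

Oakdale: 2, Rivermont: 2, Pinehurst: 2, Claybrook: 2, Stonebridge: 2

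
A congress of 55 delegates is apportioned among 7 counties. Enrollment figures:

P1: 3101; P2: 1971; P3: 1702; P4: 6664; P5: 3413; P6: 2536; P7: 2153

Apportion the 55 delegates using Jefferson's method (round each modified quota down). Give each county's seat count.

P1=8, P2=5, P3=4, P4=18, P5=9, P6=6, P7=5

Standard divisor 21540/55 ≈ 391.636; standard quotas: P1 7.918, P2 5.033, P3 4.346, P4 17.016, P5 8.715, P6 6.475, P7 5.497.
Rounding down gives 7, 5, 4, 17, 8, 6, 5 = 52 seats, so the divisor must be adjusted.
With modified divisor 366: modified quotas P1 8.473, P2 5.385, P3 4.650, P4 18.208, P5 9.325, P6 6.929, P7 5.883.
Rounding down: P1 8, P2 5, P3 4, P4 18, P5 9, P6 6, P7 5 (total 55).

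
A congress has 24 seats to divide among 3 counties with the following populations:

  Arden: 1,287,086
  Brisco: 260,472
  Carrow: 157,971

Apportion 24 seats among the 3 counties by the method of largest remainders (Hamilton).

Arden 18, Brisco 4, Carrow 2

Total 1705529; standard divisor 1705529/24 ≈ 71063.708.
Standard quotas: Arden 18.1117, Brisco 3.6653, Carrow 2.2229.
Lower quotas: Arden 18, Brisco 3, Carrow 2 (sum 23, leaving 1 seat).
Remainders in descending order: Brisco 0.6653, Carrow 0.2229, Arden 0.1117.
The surplus seat goes to Brisco.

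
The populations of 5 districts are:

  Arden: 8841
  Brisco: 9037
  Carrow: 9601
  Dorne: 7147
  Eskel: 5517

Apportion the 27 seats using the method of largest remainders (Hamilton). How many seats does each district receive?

Total 40143; standard divisor 40143/27 ≈ 1486.778.
Standard quotas: Arden 5.9464, Brisco 6.0782, Carrow 6.4576, Dorne 4.8070, Eskel 3.7107.
Lower quotas: Arden 5, Brisco 6, Carrow 6, Dorne 4, Eskel 3 (sum 24, leaving 3 seats).
Remainders in descending order: Arden 0.9464, Dorne 0.8070, Eskel 0.7107, Carrow 0.4576, Brisco 0.0782.
The surplus seats go to Arden, Dorne, Eskel.

Arden 6, Brisco 6, Carrow 6, Dorne 5, Eskel 4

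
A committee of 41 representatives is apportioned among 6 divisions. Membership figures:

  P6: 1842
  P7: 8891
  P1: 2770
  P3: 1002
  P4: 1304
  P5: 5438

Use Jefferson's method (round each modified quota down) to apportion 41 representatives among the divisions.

P6: 3; P7: 18; P1: 5; P3: 2; P4: 2; P5: 11

Standard divisor 21247/41 ≈ 518.22; standard quotas: P6 3.554, P7 17.157, P1 5.345, P3 1.934, P4 2.516, P5 10.494.
Rounding down gives 3, 17, 5, 1, 2, 10 = 38 seats, so the divisor must be adjusted.
With modified divisor 480: modified quotas P6 3.837, P7 18.523, P1 5.771, P3 2.087, P4 2.717, P5 11.329.
Rounding down: P6 3, P7 18, P1 5, P3 2, P4 2, P5 11 (total 41).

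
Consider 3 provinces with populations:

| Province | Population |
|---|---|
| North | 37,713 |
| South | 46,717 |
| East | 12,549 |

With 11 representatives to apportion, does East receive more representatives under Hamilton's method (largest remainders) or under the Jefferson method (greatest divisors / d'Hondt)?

Hamilton

Hamilton: North 4, South 5, East 2.
Jefferson: North 4, South 6, East 1.
East gets 2 under Hamilton and 1 under Jefferson.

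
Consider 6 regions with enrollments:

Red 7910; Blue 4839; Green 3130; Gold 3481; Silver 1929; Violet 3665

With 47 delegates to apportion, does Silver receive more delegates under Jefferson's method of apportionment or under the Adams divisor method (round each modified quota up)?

Jefferson: Red 15, Blue 9, Green 6, Gold 7, Silver 3, Violet 7.
Adams: Red 14, Blue 9, Green 6, Gold 7, Silver 4, Violet 7.
Silver gets 3 under Jefferson and 4 under Adams.

Adams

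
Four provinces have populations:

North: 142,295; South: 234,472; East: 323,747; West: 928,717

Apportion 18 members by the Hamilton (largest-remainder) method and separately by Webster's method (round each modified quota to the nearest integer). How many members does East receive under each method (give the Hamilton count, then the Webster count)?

4 and 3

Hamilton: North 1, South 3, East 4, West 10.
Webster: North 2, South 3, East 3, West 10.
East gets 4 under Hamilton and 3 under Webster.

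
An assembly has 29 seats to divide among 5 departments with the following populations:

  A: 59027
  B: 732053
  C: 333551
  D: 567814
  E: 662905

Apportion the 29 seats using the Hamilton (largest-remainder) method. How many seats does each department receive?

A 1; B 9; C 4; D 7; E 8

The standard divisor is 2355350/29 ≈ 81218.966.
Standard quotas: A 0.7268, B 9.0133, C 4.1068, D 6.9912, E 8.1619.
Lower quotas: A 0, B 9, C 4, D 6, E 8 (sum 27, leaving 2 seats).
Remainders in descending order: D 0.9912, A 0.7268, E 0.1619, C 0.1068, B 0.0133.
Largest remainders: D, A receive the extra seats.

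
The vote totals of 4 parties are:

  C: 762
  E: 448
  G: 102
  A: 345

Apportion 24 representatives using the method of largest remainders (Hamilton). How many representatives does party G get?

1

Standard divisor: 1657 ÷ 24 ≈ 69.042.
Standard quotas: C 11.037, E 6.489, G 1.477, A 4.997.
Lower quotas: C 11, E 6, G 1, A 4 (sum 22, leaving 2 seats).
Remainders in descending order: A 0.997, E 0.489, G 0.477, C 0.037.
The surplus seats go to A, E.
G receives 1.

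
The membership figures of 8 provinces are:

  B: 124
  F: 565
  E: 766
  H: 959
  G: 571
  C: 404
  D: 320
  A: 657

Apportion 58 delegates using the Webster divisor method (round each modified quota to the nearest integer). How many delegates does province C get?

Standard divisor 4366/58 ≈ 75.276; standard quotas: B 1.647, F 7.506, E 10.176, H 12.740, G 7.585, C 5.367, D 4.251, A 8.728.
Rounding to the nearest integer gives 2, 8, 10, 13, 8, 5, 4, 9 = 59 seats, so the divisor must be adjusted.
With modified divisor 75.7: modified quotas B 1.638, F 7.464, E 10.119, H 12.668, G 7.543, C 5.337, D 4.227, A 8.679.
Rounding to the nearest integer: B 2, F 7, E 10, H 13, G 8, C 5, D 4, A 9 (total 58).
C receives 5.

5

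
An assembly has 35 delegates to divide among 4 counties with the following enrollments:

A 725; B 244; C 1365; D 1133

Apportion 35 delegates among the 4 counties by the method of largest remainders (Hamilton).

A 7, B 3, C 14, D 11

The standard divisor is 3467/35 ≈ 99.057.
Standard quotas: A 7.319, B 2.463, C 13.780, D 11.438.
Lower quotas: A 7, B 2, C 13, D 11 (sum 33, leaving 2 seats).
Remainders in descending order: C 0.780, B 0.463, D 0.438, A 0.319.
Largest remainders: C, B receive the extra seats.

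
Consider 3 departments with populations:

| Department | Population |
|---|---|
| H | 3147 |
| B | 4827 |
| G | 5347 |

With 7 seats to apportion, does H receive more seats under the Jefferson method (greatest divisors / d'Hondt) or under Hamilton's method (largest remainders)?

Hamilton

Jefferson: H 1, B 3, G 3.
Hamilton: H 2, B 2, G 3.
H gets 1 under Jefferson and 2 under Hamilton.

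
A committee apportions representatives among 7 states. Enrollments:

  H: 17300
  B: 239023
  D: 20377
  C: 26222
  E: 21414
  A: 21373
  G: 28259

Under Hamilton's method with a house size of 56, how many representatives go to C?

The standard divisor is 373968/56 = 6678.
Standard quotas: H 2.5906, B 35.7926, D 3.0514, C 3.9266, E 3.2066, A 3.2005, G 4.2317.
Lower quotas: H 2, B 35, D 3, C 3, E 3, A 3, G 4 (sum 53, leaving 3 seats).
Remainders in descending order: C 0.9266, B 0.7926, H 0.5906, G 0.2317, E 0.2066, A 0.2005, D 0.0514.
Largest remainders: C, B, H receive the extra seats.
C receives 4.

4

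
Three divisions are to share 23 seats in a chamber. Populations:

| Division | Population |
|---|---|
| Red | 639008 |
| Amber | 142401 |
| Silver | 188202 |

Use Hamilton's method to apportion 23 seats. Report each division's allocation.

The standard divisor is 969611/23 = 42157.
Standard quotas: Red 15.1578, Amber 3.3779, Silver 4.4643.
Lower quotas: Red 15, Amber 3, Silver 4 (sum 22, leaving 1 seat).
Remainders in descending order: Silver 0.4643, Amber 0.3779, Red 0.1578.
Largest remainder: Silver receives the extra seat.

Red 15, Amber 3, Silver 5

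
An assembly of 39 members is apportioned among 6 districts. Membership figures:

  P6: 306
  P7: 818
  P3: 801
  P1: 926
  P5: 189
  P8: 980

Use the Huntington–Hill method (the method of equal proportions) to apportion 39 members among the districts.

P6 3, P7 8, P3 8, P1 9, P5 2, P8 9

With divisor 105: modified quotas P6 2.914, P7 7.790, P3 7.629, P1 8.819, P5 1.800, P8 9.333.
Geometric-mean thresholds: P6 √(2·3)=2.449, P7 √(7·8)=7.483, P3 √(7·8)=7.483, P1 √(8·9)=8.485, P5 √(1·2)=1.414, P8 √(9·10)=9.487.
Each quota rounded against its threshold gives P6 3, P7 8, P3 8, P1 9, P5 2, P8 9 (total 39).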